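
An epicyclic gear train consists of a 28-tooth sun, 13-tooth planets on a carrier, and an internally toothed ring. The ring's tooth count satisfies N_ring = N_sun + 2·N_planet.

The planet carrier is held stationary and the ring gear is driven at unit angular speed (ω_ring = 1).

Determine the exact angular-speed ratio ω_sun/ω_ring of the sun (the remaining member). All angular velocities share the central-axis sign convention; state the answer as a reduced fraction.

-27/14

N_ring = 28 + 2·13 = 54
28(ω_s−ω_c) = −54(ω_r−ω_c),  ω_c=0, ω_r=1
ω_s = 0 − (54/28)(1−0) = -27/14
ω_s/ω_r = -27/14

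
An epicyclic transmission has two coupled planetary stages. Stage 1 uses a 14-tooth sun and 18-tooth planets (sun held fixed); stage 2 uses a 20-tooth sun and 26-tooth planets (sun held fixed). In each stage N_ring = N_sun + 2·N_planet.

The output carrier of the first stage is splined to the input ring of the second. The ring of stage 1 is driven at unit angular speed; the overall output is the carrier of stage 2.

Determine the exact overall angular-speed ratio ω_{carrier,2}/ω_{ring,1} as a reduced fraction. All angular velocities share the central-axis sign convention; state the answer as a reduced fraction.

Stage 1: N_ring = 14 + 2·18 = 50
Stage 1: 14(ω_s−ω_c) = −50(ω_r−ω_c),  ω_s=0, ω_r=1
Stage 1: 14(0−ω_c) = −50(1−ω_c)  ⇒  64ω_c = 50  ⇒  ω_c = 25/32
  ⇒ ω_c¹/ω_r¹ = 25/32
Stage 2: N_ring = 20 + 2·26 = 72
Stage 2: 20(ω_s−ω_c) = −72(ω_r−ω_c),  ω_s=0, ω_r=1
Stage 2: 20(0−ω_c) = −72(1−ω_c)  ⇒  92ω_c = 72  ⇒  ω_c = 18/23
  ⇒ ω_c²/ω_r² = 18/23
Coupling ω_r² = ω_c¹ ⇒ overall = 25/32 × 18/23 = 225/368

225/368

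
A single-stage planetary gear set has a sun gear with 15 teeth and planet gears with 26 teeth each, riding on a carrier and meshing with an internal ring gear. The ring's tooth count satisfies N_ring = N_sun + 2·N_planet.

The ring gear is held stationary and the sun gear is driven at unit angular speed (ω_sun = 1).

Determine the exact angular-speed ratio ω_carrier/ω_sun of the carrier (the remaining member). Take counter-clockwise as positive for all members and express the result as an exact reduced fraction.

N_ring = 15 + 2·26 = 67
15(ω_s−ω_c) = −67(ω_r−ω_c),  ω_r=0, ω_s=1
15(1−ω_c) = −67(0−ω_c)  ⇒  82ω_c = 15  ⇒  ω_c = 15/82
ω_c/ω_s = 15/82

15/82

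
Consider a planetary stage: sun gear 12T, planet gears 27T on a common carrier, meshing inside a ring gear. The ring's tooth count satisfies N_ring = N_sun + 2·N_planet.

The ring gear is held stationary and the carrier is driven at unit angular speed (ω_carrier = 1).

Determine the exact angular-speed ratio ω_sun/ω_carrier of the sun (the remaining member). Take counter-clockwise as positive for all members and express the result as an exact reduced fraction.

N_ring = 12 + 2·27 = 66
12(ω_s−ω_c) = −66(ω_r−ω_c),  ω_r=0, ω_c=1
ω_s = 1 − (66/12)(0−1) = 13/2
ω_s/ω_c = 13/2

13/2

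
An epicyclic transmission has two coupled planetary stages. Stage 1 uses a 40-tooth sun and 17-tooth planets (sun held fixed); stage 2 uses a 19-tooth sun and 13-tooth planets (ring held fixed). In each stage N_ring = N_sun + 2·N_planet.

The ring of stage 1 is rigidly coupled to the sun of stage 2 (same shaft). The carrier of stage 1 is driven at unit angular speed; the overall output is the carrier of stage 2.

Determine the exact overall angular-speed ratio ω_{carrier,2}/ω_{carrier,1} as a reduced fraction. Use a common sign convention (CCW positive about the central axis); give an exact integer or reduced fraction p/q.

1083/2368

Stage 1: N_ring = 40 + 2·17 = 74
Stage 1: 40(ω_s−ω_c) = −74(ω_r−ω_c),  ω_s=0, ω_c=1
Stage 1: ω_r = 1 − (40/74)(0−1) = 57/37
  ⇒ ω_r¹/ω_c¹ = 57/37
Stage 2: N_ring = 19 + 2·13 = 45
Stage 2: 19(ω_s−ω_c) = −45(ω_r−ω_c),  ω_r=0, ω_s=1
Stage 2: 19(1−ω_c) = −45(0−ω_c)  ⇒  64ω_c = 19  ⇒  ω_c = 19/64
  ⇒ ω_c²/ω_s² = 19/64
Coupling ω_s² = ω_r¹ ⇒ overall = 57/37 × 19/64 = 1083/2368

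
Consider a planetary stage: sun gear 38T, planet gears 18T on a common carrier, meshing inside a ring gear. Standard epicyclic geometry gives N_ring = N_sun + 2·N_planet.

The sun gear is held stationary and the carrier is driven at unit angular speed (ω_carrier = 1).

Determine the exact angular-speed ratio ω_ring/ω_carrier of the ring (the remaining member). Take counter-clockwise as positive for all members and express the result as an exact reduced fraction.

N_ring = 38 + 2·18 = 74
38(ω_s−ω_c) = −74(ω_r−ω_c),  ω_s=0, ω_c=1
ω_r = 1 − (38/74)(0−1) = 56/37
ω_r/ω_c = 56/37

56/37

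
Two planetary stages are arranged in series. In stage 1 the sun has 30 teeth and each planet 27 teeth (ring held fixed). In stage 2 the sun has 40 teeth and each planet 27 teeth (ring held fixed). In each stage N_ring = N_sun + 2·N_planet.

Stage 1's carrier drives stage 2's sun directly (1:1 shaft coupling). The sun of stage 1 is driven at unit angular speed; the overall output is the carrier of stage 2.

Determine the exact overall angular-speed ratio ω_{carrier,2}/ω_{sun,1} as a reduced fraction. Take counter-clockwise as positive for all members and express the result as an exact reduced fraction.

Stage 1: N_ring = 30 + 2·27 = 84
Stage 1: 30(ω_s−ω_c) = −84(ω_r−ω_c),  ω_r=0, ω_s=1
Stage 1: 30(1−ω_c) = −84(0−ω_c)  ⇒  114ω_c = 30  ⇒  ω_c = 5/19
  ⇒ ω_c¹/ω_s¹ = 5/19
Stage 2: N_ring = 40 + 2·27 = 94
Stage 2: 40(ω_s−ω_c) = −94(ω_r−ω_c),  ω_r=0, ω_s=1
Stage 2: 40(1−ω_c) = −94(0−ω_c)  ⇒  134ω_c = 40  ⇒  ω_c = 20/67
  ⇒ ω_c²/ω_s² = 20/67
Coupling ω_s² = ω_c¹ ⇒ overall = 5/19 × 20/67 = 100/1273

100/1273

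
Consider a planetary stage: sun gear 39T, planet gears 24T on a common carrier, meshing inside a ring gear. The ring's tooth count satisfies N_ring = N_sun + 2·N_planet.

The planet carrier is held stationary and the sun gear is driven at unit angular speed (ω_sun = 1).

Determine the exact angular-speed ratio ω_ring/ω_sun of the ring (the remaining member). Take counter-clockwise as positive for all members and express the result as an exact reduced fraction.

N_ring = 39 + 2·24 = 87
39(ω_s−ω_c) = −87(ω_r−ω_c),  ω_c=0, ω_s=1
ω_r = 0 − (39/87)(1−0) = -13/29
ω_r/ω_s = -13/29

-13/29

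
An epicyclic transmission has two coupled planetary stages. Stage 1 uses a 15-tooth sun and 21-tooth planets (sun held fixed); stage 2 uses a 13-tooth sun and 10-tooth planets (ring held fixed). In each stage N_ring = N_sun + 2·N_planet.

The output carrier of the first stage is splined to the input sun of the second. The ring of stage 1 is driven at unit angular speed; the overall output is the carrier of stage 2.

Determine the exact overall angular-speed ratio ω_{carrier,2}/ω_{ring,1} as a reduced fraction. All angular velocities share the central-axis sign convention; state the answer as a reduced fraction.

247/1104

Stage 1: N_ring = 15 + 2·21 = 57
Stage 1: 15(ω_s−ω_c) = −57(ω_r−ω_c),  ω_s=0, ω_r=1
Stage 1: 15(0−ω_c) = −57(1−ω_c)  ⇒  72ω_c = 57  ⇒  ω_c = 19/24
  ⇒ ω_c¹/ω_r¹ = 19/24
Stage 2: N_ring = 13 + 2·10 = 33
Stage 2: 13(ω_s−ω_c) = −33(ω_r−ω_c),  ω_r=0, ω_s=1
Stage 2: 13(1−ω_c) = −33(0−ω_c)  ⇒  46ω_c = 13  ⇒  ω_c = 13/46
  ⇒ ω_c²/ω_s² = 13/46
Coupling ω_s² = ω_c¹ ⇒ overall = 19/24 × 13/46 = 247/1104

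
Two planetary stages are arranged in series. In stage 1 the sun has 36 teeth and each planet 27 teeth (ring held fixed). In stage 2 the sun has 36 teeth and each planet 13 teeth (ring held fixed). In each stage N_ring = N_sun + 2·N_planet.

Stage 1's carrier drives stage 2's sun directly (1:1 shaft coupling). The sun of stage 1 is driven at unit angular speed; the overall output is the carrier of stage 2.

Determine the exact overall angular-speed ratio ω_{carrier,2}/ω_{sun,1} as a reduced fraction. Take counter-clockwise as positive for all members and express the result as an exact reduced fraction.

36/343

Stage 1: N_ring = 36 + 2·27 = 90
Stage 1: 36(ω_s−ω_c) = −90(ω_r−ω_c),  ω_r=0, ω_s=1
Stage 1: 36(1−ω_c) = −90(0−ω_c)  ⇒  126ω_c = 36  ⇒  ω_c = 2/7
  ⇒ ω_c¹/ω_s¹ = 2/7
Stage 2: N_ring = 36 + 2·13 = 62
Stage 2: 36(ω_s−ω_c) = −62(ω_r−ω_c),  ω_r=0, ω_s=1
Stage 2: 36(1−ω_c) = −62(0−ω_c)  ⇒  98ω_c = 36  ⇒  ω_c = 18/49
  ⇒ ω_c²/ω_s² = 18/49
Coupling ω_s² = ω_c¹ ⇒ overall = 2/7 × 18/49 = 36/343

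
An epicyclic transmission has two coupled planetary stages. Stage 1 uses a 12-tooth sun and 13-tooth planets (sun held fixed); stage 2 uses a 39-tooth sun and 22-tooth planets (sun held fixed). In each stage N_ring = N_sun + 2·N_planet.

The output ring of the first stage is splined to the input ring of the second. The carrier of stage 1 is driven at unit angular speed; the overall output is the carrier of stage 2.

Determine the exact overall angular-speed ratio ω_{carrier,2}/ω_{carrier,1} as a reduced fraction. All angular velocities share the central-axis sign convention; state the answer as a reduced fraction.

2075/2318

Stage 1: N_ring = 12 + 2·13 = 38
Stage 1: 12(ω_s−ω_c) = −38(ω_r−ω_c),  ω_s=0, ω_c=1
Stage 1: ω_r = 1 − (12/38)(0−1) = 25/19
  ⇒ ω_r¹/ω_c¹ = 25/19
Stage 2: N_ring = 39 + 2·22 = 83
Stage 2: 39(ω_s−ω_c) = −83(ω_r−ω_c),  ω_s=0, ω_r=1
Stage 2: 39(0−ω_c) = −83(1−ω_c)  ⇒  122ω_c = 83  ⇒  ω_c = 83/122
  ⇒ ω_c²/ω_r² = 83/122
Coupling ω_r² = ω_r¹ ⇒ overall = 25/19 × 83/122 = 2075/2318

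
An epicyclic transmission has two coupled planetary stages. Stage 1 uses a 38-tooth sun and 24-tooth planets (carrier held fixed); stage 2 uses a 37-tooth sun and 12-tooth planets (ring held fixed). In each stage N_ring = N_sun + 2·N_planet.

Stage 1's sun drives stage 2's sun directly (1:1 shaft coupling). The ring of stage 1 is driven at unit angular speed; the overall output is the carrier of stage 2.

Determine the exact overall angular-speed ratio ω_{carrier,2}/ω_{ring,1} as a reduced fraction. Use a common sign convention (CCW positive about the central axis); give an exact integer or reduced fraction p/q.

Stage 1: N_ring = 38 + 2·24 = 86
Stage 1: 38(ω_s−ω_c) = −86(ω_r−ω_c),  ω_c=0, ω_r=1
Stage 1: ω_s = 0 − (86/38)(1−0) = -43/19
  ⇒ ω_s¹/ω_r¹ = -43/19
Stage 2: N_ring = 37 + 2·12 = 61
Stage 2: 37(ω_s−ω_c) = −61(ω_r−ω_c),  ω_r=0, ω_s=1
Stage 2: 37(1−ω_c) = −61(0−ω_c)  ⇒  98ω_c = 37  ⇒  ω_c = 37/98
  ⇒ ω_c²/ω_s² = 37/98
Coupling ω_s² = ω_s¹ ⇒ overall = -43/19 × 37/98 = -1591/1862

-1591/1862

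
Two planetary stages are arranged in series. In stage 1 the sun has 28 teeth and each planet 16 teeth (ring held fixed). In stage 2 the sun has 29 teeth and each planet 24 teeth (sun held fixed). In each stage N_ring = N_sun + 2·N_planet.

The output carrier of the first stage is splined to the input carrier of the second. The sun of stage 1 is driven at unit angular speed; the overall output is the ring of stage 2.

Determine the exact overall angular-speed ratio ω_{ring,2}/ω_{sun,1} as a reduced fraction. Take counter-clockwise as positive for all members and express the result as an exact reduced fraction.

53/121

Stage 1: N_ring = 28 + 2·16 = 60
Stage 1: 28(ω_s−ω_c) = −60(ω_r−ω_c),  ω_r=0, ω_s=1
Stage 1: 28(1−ω_c) = −60(0−ω_c)  ⇒  88ω_c = 28  ⇒  ω_c = 7/22
  ⇒ ω_c¹/ω_s¹ = 7/22
Stage 2: N_ring = 29 + 2·24 = 77
Stage 2: 29(ω_s−ω_c) = −77(ω_r−ω_c),  ω_s=0, ω_c=1
Stage 2: ω_r = 1 − (29/77)(0−1) = 106/77
  ⇒ ω_r²/ω_c² = 106/77
Coupling ω_c² = ω_c¹ ⇒ overall = 7/22 × 106/77 = 53/121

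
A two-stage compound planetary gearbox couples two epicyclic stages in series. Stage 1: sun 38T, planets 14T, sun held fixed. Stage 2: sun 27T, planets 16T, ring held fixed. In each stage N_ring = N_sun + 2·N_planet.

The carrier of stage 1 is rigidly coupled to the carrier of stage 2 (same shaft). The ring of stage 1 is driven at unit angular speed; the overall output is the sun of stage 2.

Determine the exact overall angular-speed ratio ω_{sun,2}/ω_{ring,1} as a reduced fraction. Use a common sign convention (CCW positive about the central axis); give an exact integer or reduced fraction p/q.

Stage 1: N_ring = 38 + 2·14 = 66
Stage 1: 38(ω_s−ω_c) = −66(ω_r−ω_c),  ω_s=0, ω_r=1
Stage 1: 38(0−ω_c) = −66(1−ω_c)  ⇒  104ω_c = 66  ⇒  ω_c = 33/52
  ⇒ ω_c¹/ω_r¹ = 33/52
Stage 2: N_ring = 27 + 2·16 = 59
Stage 2: 27(ω_s−ω_c) = −59(ω_r−ω_c),  ω_r=0, ω_c=1
Stage 2: ω_s = 1 − (59/27)(0−1) = 86/27
  ⇒ ω_s²/ω_c² = 86/27
Coupling ω_c² = ω_c¹ ⇒ overall = 33/52 × 86/27 = 473/234

473/234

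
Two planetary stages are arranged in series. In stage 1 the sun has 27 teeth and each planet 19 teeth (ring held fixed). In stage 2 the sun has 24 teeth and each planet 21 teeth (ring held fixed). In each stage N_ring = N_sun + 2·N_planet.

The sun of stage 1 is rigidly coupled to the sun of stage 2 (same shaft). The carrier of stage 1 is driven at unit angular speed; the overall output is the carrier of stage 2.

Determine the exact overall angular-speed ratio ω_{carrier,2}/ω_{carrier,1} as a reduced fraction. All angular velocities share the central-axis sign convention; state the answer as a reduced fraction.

368/405

Stage 1: N_ring = 27 + 2·19 = 65
Stage 1: 27(ω_s−ω_c) = −65(ω_r−ω_c),  ω_r=0, ω_c=1
Stage 1: ω_s = 1 − (65/27)(0−1) = 92/27
  ⇒ ω_s¹/ω_c¹ = 92/27
Stage 2: N_ring = 24 + 2·21 = 66
Stage 2: 24(ω_s−ω_c) = −66(ω_r−ω_c),  ω_r=0, ω_s=1
Stage 2: 24(1−ω_c) = −66(0−ω_c)  ⇒  90ω_c = 24  ⇒  ω_c = 4/15
  ⇒ ω_c²/ω_s² = 4/15
Coupling ω_s² = ω_s¹ ⇒ overall = 92/27 × 4/15 = 368/405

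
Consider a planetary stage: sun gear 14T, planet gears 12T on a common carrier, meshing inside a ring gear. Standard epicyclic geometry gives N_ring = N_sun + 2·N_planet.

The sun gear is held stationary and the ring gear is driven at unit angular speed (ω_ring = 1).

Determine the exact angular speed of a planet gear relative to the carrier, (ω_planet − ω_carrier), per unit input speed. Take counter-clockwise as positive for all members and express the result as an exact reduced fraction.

133/156

N_ring = 14 + 2·12 = 38
14(ω_s−ω_c) = −38(ω_r−ω_c),  ω_s=0, ω_r=1
14(0−ω_c) = −38(1−ω_c)  ⇒  52ω_c = 38  ⇒  ω_c = 19/26
sun–planet: 14·(0−19/26) = −12·(ω_p−ω_c)  ⇒  ω_p−ω_c = −(14/12)·(-19/26) = 133/156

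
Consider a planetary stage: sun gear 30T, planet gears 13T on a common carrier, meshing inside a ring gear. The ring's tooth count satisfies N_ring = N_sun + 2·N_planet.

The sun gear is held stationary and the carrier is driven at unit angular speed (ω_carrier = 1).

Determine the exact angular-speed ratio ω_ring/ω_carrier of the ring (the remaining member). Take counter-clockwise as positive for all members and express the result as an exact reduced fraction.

43/28

N_ring = 30 + 2·13 = 56
30(ω_s−ω_c) = −56(ω_r−ω_c),  ω_s=0, ω_c=1
ω_r = 1 − (30/56)(0−1) = 43/28
ω_r/ω_c = 43/28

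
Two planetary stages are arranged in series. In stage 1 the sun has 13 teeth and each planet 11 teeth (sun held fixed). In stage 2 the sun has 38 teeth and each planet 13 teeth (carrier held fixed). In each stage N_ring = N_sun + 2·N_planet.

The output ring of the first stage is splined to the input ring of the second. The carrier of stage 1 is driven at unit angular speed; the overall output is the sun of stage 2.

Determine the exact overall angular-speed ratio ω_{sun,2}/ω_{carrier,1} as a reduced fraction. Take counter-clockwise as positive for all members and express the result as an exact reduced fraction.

Stage 1: N_ring = 13 + 2·11 = 35
Stage 1: 13(ω_s−ω_c) = −35(ω_r−ω_c),  ω_s=0, ω_c=1
Stage 1: ω_r = 1 − (13/35)(0−1) = 48/35
  ⇒ ω_r¹/ω_c¹ = 48/35
Stage 2: N_ring = 38 + 2·13 = 64
Stage 2: 38(ω_s−ω_c) = −64(ω_r−ω_c),  ω_c=0, ω_r=1
Stage 2: ω_s = 0 − (64/38)(1−0) = -32/19
  ⇒ ω_s²/ω_r² = -32/19
Coupling ω_r² = ω_r¹ ⇒ overall = 48/35 × -32/19 = -1536/665

-1536/665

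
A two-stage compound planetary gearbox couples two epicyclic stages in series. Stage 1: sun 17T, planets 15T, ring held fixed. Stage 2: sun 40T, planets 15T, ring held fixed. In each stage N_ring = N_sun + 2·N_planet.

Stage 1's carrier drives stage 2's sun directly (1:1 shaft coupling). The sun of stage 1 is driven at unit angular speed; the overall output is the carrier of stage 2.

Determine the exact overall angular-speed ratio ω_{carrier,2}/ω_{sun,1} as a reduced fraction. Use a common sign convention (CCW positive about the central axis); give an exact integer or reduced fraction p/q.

Stage 1: N_ring = 17 + 2·15 = 47
Stage 1: 17(ω_s−ω_c) = −47(ω_r−ω_c),  ω_r=0, ω_s=1
Stage 1: 17(1−ω_c) = −47(0−ω_c)  ⇒  64ω_c = 17  ⇒  ω_c = 17/64
  ⇒ ω_c¹/ω_s¹ = 17/64
Stage 2: N_ring = 40 + 2·15 = 70
Stage 2: 40(ω_s−ω_c) = −70(ω_r−ω_c),  ω_r=0, ω_s=1
Stage 2: 40(1−ω_c) = −70(0−ω_c)  ⇒  110ω_c = 40  ⇒  ω_c = 4/11
  ⇒ ω_c²/ω_s² = 4/11
Coupling ω_s² = ω_c¹ ⇒ overall = 17/64 × 4/11 = 17/176

17/176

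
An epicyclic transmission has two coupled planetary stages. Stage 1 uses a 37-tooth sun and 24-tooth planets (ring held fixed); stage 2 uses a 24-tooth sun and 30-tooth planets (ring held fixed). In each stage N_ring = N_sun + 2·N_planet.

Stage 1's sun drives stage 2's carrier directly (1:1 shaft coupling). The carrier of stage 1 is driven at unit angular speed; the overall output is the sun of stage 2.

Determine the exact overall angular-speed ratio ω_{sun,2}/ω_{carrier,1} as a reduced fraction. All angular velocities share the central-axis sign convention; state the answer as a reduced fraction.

Stage 1: N_ring = 37 + 2·24 = 85
Stage 1: 37(ω_s−ω_c) = −85(ω_r−ω_c),  ω_r=0, ω_c=1
Stage 1: ω_s = 1 − (85/37)(0−1) = 122/37
  ⇒ ω_s¹/ω_c¹ = 122/37
Stage 2: N_ring = 24 + 2·30 = 84
Stage 2: 24(ω_s−ω_c) = −84(ω_r−ω_c),  ω_r=0, ω_c=1
Stage 2: ω_s = 1 − (84/24)(0−1) = 9/2
  ⇒ ω_s²/ω_c² = 9/2
Coupling ω_c² = ω_s¹ ⇒ overall = 122/37 × 9/2 = 549/37

549/37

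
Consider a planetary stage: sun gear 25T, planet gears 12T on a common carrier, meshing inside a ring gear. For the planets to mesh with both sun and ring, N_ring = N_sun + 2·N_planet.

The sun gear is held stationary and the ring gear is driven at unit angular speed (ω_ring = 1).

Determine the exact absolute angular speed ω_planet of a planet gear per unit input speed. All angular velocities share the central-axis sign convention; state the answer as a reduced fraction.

N_ring = 25 + 2·12 = 49
25(ω_s−ω_c) = −49(ω_r−ω_c),  ω_s=0, ω_r=1
25(0−ω_c) = −49(1−ω_c)  ⇒  74ω_c = 49  ⇒  ω_c = 49/74
sun–planet: 25·(0−49/74) = −12·(ω_p−ω_c)  ⇒  ω_p−ω_c = −(25/12)·(-49/74) = 1225/888
ω_p = 49/74 + 1225/888 = 49/24

49/24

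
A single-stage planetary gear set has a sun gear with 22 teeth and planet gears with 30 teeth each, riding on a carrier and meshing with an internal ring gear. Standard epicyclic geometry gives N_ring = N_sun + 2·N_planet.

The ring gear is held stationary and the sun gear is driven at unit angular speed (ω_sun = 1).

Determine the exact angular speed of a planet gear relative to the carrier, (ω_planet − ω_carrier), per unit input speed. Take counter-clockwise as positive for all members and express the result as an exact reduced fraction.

-451/780

N_ring = 22 + 2·30 = 82
22(ω_s−ω_c) = −82(ω_r−ω_c),  ω_r=0, ω_s=1
22(1−ω_c) = −82(0−ω_c)  ⇒  104ω_c = 22  ⇒  ω_c = 11/52
sun–planet: 22·(1−11/52) = −30·(ω_p−ω_c)  ⇒  ω_p−ω_c = −(22/30)·(41/52) = -451/780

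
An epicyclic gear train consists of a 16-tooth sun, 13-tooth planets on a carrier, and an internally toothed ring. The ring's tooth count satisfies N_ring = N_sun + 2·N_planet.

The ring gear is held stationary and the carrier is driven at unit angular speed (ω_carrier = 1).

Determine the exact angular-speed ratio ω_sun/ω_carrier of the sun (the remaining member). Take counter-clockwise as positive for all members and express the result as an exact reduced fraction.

29/8

N_ring = 16 + 2·13 = 42
16(ω_s−ω_c) = −42(ω_r−ω_c),  ω_r=0, ω_c=1
ω_s = 1 − (42/16)(0−1) = 29/8
ω_s/ω_c = 29/8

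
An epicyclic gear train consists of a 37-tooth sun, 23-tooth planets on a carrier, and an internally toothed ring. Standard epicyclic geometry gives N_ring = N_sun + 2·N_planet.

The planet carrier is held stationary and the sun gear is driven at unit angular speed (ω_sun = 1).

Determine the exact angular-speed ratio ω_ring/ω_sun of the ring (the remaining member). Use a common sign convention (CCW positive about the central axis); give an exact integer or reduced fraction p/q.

N_ring = 37 + 2·23 = 83
37(ω_s−ω_c) = −83(ω_r−ω_c),  ω_c=0, ω_s=1
ω_r = 0 − (37/83)(1−0) = -37/83
ω_r/ω_s = -37/83

-37/83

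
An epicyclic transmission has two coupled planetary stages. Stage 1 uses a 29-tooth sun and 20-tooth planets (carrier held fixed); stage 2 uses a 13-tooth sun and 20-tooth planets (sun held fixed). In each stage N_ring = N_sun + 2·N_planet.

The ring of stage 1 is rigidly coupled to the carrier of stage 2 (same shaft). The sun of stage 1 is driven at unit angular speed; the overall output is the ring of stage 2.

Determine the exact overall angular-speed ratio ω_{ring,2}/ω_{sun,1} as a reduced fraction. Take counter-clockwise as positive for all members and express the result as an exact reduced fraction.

Stage 1: N_ring = 29 + 2·20 = 69
Stage 1: 29(ω_s−ω_c) = −69(ω_r−ω_c),  ω_c=0, ω_s=1
Stage 1: ω_r = 0 − (29/69)(1−0) = -29/69
  ⇒ ω_r¹/ω_s¹ = -29/69
Stage 2: N_ring = 13 + 2·20 = 53
Stage 2: 13(ω_s−ω_c) = −53(ω_r−ω_c),  ω_s=0, ω_c=1
Stage 2: ω_r = 1 − (13/53)(0−1) = 66/53
  ⇒ ω_r²/ω_c² = 66/53
Coupling ω_c² = ω_r¹ ⇒ overall = -29/69 × 66/53 = -638/1219

-638/1219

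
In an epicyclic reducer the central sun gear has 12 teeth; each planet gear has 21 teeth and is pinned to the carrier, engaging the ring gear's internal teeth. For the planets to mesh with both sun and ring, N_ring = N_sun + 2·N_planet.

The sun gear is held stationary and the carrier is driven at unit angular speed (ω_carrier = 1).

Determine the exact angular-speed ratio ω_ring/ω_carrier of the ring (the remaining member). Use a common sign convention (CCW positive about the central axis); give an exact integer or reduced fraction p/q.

11/9

N_ring = 12 + 2·21 = 54
12(ω_s−ω_c) = −54(ω_r−ω_c),  ω_s=0, ω_c=1
ω_r = 1 − (12/54)(0−1) = 11/9
ω_r/ω_c = 11/9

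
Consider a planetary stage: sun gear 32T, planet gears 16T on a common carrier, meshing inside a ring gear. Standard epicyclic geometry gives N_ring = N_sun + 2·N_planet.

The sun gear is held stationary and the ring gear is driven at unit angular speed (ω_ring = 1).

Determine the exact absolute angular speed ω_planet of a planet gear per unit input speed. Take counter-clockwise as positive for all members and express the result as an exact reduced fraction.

N_ring = 32 + 2·16 = 64
32(ω_s−ω_c) = −64(ω_r−ω_c),  ω_s=0, ω_r=1
32(0−ω_c) = −64(1−ω_c)  ⇒  96ω_c = 64  ⇒  ω_c = 2/3
sun–planet: 32·(0−2/3) = −16·(ω_p−ω_c)  ⇒  ω_p−ω_c = −(32/16)·(-2/3) = 4/3
ω_p = 2/3 + 4/3 = 2

2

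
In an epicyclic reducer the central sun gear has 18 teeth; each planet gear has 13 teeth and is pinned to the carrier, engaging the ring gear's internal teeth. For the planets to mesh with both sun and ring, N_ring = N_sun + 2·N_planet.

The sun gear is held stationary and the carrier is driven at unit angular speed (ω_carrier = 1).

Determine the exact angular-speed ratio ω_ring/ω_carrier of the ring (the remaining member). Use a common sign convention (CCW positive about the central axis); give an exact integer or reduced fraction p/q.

N_ring = 18 + 2·13 = 44
18(ω_s−ω_c) = −44(ω_r−ω_c),  ω_s=0, ω_c=1
ω_r = 1 − (18/44)(0−1) = 31/22
ω_r/ω_c = 31/22

31/22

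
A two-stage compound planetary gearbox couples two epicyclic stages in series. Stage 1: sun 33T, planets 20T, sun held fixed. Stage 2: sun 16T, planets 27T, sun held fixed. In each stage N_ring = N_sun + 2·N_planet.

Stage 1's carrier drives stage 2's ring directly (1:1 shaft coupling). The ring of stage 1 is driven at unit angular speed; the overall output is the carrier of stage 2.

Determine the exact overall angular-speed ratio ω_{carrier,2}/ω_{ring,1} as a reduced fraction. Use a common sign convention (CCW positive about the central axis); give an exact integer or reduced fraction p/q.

Stage 1: N_ring = 33 + 2·20 = 73
Stage 1: 33(ω_s−ω_c) = −73(ω_r−ω_c),  ω_s=0, ω_r=1
Stage 1: 33(0−ω_c) = −73(1−ω_c)  ⇒  106ω_c = 73  ⇒  ω_c = 73/106
  ⇒ ω_c¹/ω_r¹ = 73/106
Stage 2: N_ring = 16 + 2·27 = 70
Stage 2: 16(ω_s−ω_c) = −70(ω_r−ω_c),  ω_s=0, ω_r=1
Stage 2: 16(0−ω_c) = −70(1−ω_c)  ⇒  86ω_c = 70  ⇒  ω_c = 35/43
  ⇒ ω_c²/ω_r² = 35/43
Coupling ω_r² = ω_c¹ ⇒ overall = 73/106 × 35/43 = 2555/4558

2555/4558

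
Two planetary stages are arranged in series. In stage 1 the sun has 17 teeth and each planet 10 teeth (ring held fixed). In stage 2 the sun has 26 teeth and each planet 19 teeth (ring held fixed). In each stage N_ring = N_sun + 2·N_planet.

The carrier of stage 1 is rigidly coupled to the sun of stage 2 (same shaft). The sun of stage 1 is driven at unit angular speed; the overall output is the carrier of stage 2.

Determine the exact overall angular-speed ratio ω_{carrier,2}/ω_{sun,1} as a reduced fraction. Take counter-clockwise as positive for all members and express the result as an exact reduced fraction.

221/2430

Stage 1: N_ring = 17 + 2·10 = 37
Stage 1: 17(ω_s−ω_c) = −37(ω_r−ω_c),  ω_r=0, ω_s=1
Stage 1: 17(1−ω_c) = −37(0−ω_c)  ⇒  54ω_c = 17  ⇒  ω_c = 17/54
  ⇒ ω_c¹/ω_s¹ = 17/54
Stage 2: N_ring = 26 + 2·19 = 64
Stage 2: 26(ω_s−ω_c) = −64(ω_r−ω_c),  ω_r=0, ω_s=1
Stage 2: 26(1−ω_c) = −64(0−ω_c)  ⇒  90ω_c = 26  ⇒  ω_c = 13/45
  ⇒ ω_c²/ω_s² = 13/45
Coupling ω_s² = ω_c¹ ⇒ overall = 17/54 × 13/45 = 221/2430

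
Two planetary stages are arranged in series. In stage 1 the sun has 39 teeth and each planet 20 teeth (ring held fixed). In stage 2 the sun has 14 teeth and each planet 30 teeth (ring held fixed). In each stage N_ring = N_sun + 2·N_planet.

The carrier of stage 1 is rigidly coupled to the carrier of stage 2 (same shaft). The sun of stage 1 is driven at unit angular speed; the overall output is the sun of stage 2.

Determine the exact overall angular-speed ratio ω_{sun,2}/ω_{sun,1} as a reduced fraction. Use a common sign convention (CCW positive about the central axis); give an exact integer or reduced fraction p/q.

858/413

Stage 1: N_ring = 39 + 2·20 = 79
Stage 1: 39(ω_s−ω_c) = −79(ω_r−ω_c),  ω_r=0, ω_s=1
Stage 1: 39(1−ω_c) = −79(0−ω_c)  ⇒  118ω_c = 39  ⇒  ω_c = 39/118
  ⇒ ω_c¹/ω_s¹ = 39/118
Stage 2: N_ring = 14 + 2·30 = 74
Stage 2: 14(ω_s−ω_c) = −74(ω_r−ω_c),  ω_r=0, ω_c=1
Stage 2: ω_s = 1 − (74/14)(0−1) = 44/7
  ⇒ ω_s²/ω_c² = 44/7
Coupling ω_c² = ω_c¹ ⇒ overall = 39/118 × 44/7 = 858/413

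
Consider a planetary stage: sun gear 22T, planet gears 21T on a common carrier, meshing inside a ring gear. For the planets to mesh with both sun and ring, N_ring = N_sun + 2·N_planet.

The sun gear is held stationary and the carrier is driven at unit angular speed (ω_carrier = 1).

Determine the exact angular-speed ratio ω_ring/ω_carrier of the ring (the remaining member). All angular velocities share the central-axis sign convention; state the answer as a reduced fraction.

43/32

N_ring = 22 + 2·21 = 64
22(ω_s−ω_c) = −64(ω_r−ω_c),  ω_s=0, ω_c=1
ω_r = 1 − (22/64)(0−1) = 43/32
ω_r/ω_c = 43/32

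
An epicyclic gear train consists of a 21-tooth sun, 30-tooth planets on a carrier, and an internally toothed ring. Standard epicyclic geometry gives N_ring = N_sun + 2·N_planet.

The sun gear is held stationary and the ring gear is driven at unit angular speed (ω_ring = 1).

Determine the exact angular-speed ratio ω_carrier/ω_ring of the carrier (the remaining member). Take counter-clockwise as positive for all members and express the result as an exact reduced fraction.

27/34

N_ring = 21 + 2·30 = 81
21(ω_s−ω_c) = −81(ω_r−ω_c),  ω_s=0, ω_r=1
21(0−ω_c) = −81(1−ω_c)  ⇒  102ω_c = 81  ⇒  ω_c = 27/34
ω_c/ω_r = 27/34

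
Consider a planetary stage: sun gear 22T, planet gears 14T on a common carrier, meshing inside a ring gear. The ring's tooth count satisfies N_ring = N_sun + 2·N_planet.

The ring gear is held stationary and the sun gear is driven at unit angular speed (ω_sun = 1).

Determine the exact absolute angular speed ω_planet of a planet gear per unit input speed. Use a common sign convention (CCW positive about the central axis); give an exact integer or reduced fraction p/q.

N_ring = 22 + 2·14 = 50
22(ω_s−ω_c) = −50(ω_r−ω_c),  ω_r=0, ω_s=1
22(1−ω_c) = −50(0−ω_c)  ⇒  72ω_c = 22  ⇒  ω_c = 11/36
sun–planet: 22·(1−11/36) = −14·(ω_p−ω_c)  ⇒  ω_p−ω_c = −(22/14)·(25/36) = -275/252
ω_p = 11/36 − 275/252 = -11/14

-11/14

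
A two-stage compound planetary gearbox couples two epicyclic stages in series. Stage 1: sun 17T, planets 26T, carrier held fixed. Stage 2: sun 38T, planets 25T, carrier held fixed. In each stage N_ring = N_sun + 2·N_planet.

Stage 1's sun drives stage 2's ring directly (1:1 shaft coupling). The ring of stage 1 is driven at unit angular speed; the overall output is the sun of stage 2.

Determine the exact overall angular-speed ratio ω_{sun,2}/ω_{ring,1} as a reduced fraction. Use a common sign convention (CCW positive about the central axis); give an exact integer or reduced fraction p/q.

3036/323

Stage 1: N_ring = 17 + 2·26 = 69
Stage 1: 17(ω_s−ω_c) = −69(ω_r−ω_c),  ω_c=0, ω_r=1
Stage 1: ω_s = 0 − (69/17)(1−0) = -69/17
  ⇒ ω_s¹/ω_r¹ = -69/17
Stage 2: N_ring = 38 + 2·25 = 88
Stage 2: 38(ω_s−ω_c) = −88(ω_r−ω_c),  ω_c=0, ω_r=1
Stage 2: ω_s = 0 − (88/38)(1−0) = -44/19
  ⇒ ω_s²/ω_r² = -44/19
Coupling ω_r² = ω_s¹ ⇒ overall = -69/17 × -44/19 = 3036/323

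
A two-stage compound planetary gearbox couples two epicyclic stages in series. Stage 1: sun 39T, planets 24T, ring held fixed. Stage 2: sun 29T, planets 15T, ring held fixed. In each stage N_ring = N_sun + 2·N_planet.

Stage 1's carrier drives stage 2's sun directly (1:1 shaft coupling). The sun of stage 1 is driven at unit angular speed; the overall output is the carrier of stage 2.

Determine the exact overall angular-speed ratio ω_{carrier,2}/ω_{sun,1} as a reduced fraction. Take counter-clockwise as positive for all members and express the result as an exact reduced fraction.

377/3696

Stage 1: N_ring = 39 + 2·24 = 87
Stage 1: 39(ω_s−ω_c) = −87(ω_r−ω_c),  ω_r=0, ω_s=1
Stage 1: 39(1−ω_c) = −87(0−ω_c)  ⇒  126ω_c = 39  ⇒  ω_c = 13/42
  ⇒ ω_c¹/ω_s¹ = 13/42
Stage 2: N_ring = 29 + 2·15 = 59
Stage 2: 29(ω_s−ω_c) = −59(ω_r−ω_c),  ω_r=0, ω_s=1
Stage 2: 29(1−ω_c) = −59(0−ω_c)  ⇒  88ω_c = 29  ⇒  ω_c = 29/88
  ⇒ ω_c²/ω_s² = 29/88
Coupling ω_s² = ω_c¹ ⇒ overall = 13/42 × 29/88 = 377/3696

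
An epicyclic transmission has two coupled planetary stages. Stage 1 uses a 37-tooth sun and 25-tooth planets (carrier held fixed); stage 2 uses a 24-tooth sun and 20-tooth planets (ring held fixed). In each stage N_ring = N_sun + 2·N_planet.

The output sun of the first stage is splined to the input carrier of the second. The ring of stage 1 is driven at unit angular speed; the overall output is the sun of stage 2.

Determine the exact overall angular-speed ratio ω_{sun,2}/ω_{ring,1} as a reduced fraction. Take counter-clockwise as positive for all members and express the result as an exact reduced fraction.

-319/37

Stage 1: N_ring = 37 + 2·25 = 87
Stage 1: 37(ω_s−ω_c) = −87(ω_r−ω_c),  ω_c=0, ω_r=1
Stage 1: ω_s = 0 − (87/37)(1−0) = -87/37
  ⇒ ω_s¹/ω_r¹ = -87/37
Stage 2: N_ring = 24 + 2·20 = 64
Stage 2: 24(ω_s−ω_c) = −64(ω_r−ω_c),  ω_r=0, ω_c=1
Stage 2: ω_s = 1 − (64/24)(0−1) = 11/3
  ⇒ ω_s²/ω_c² = 11/3
Coupling ω_c² = ω_s¹ ⇒ overall = -87/37 × 11/3 = -319/37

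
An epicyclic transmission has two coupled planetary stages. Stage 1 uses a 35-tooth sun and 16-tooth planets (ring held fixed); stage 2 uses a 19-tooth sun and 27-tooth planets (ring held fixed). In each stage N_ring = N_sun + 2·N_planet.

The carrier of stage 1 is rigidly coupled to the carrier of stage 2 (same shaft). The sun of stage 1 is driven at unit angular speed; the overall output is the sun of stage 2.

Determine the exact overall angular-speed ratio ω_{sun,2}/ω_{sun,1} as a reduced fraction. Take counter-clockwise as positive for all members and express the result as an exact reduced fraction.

Stage 1: N_ring = 35 + 2·16 = 67
Stage 1: 35(ω_s−ω_c) = −67(ω_r−ω_c),  ω_r=0, ω_s=1
Stage 1: 35(1−ω_c) = −67(0−ω_c)  ⇒  102ω_c = 35  ⇒  ω_c = 35/102
  ⇒ ω_c¹/ω_s¹ = 35/102
Stage 2: N_ring = 19 + 2·27 = 73
Stage 2: 19(ω_s−ω_c) = −73(ω_r−ω_c),  ω_r=0, ω_c=1
Stage 2: ω_s = 1 − (73/19)(0−1) = 92/19
  ⇒ ω_s²/ω_c² = 92/19
Coupling ω_c² = ω_c¹ ⇒ overall = 35/102 × 92/19 = 1610/969

1610/969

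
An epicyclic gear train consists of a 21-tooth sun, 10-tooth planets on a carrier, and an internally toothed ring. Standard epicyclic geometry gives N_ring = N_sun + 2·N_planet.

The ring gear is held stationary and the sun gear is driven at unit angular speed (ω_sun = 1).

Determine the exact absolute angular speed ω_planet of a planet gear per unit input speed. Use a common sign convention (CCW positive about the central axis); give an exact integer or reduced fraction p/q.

-21/20

N_ring = 21 + 2·10 = 41
21(ω_s−ω_c) = −41(ω_r−ω_c),  ω_r=0, ω_s=1
21(1−ω_c) = −41(0−ω_c)  ⇒  62ω_c = 21  ⇒  ω_c = 21/62
sun–planet: 21·(1−21/62) = −10·(ω_p−ω_c)  ⇒  ω_p−ω_c = −(21/10)·(41/62) = -861/620
ω_p = 21/62 − 861/620 = -21/20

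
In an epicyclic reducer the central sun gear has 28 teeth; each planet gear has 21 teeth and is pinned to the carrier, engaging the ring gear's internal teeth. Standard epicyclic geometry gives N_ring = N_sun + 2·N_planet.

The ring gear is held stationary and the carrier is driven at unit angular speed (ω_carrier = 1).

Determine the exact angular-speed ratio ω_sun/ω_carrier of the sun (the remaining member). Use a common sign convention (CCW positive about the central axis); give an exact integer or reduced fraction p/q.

7/2

N_ring = 28 + 2·21 = 70
28(ω_s−ω_c) = −70(ω_r−ω_c),  ω_r=0, ω_c=1
ω_s = 1 − (70/28)(0−1) = 7/2
ω_s/ω_c = 7/2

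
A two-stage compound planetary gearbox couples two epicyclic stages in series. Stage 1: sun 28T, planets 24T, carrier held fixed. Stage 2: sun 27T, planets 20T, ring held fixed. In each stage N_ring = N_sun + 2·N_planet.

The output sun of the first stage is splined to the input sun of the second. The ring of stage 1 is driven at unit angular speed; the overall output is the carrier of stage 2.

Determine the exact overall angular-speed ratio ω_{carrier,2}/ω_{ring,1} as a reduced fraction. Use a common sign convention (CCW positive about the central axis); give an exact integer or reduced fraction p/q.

Stage 1: N_ring = 28 + 2·24 = 76
Stage 1: 28(ω_s−ω_c) = −76(ω_r−ω_c),  ω_c=0, ω_r=1
Stage 1: ω_s = 0 − (76/28)(1−0) = -19/7
  ⇒ ω_s¹/ω_r¹ = -19/7
Stage 2: N_ring = 27 + 2·20 = 67
Stage 2: 27(ω_s−ω_c) = −67(ω_r−ω_c),  ω_r=0, ω_s=1
Stage 2: 27(1−ω_c) = −67(0−ω_c)  ⇒  94ω_c = 27  ⇒  ω_c = 27/94
  ⇒ ω_c²/ω_s² = 27/94
Coupling ω_s² = ω_s¹ ⇒ overall = -19/7 × 27/94 = -513/658

-513/658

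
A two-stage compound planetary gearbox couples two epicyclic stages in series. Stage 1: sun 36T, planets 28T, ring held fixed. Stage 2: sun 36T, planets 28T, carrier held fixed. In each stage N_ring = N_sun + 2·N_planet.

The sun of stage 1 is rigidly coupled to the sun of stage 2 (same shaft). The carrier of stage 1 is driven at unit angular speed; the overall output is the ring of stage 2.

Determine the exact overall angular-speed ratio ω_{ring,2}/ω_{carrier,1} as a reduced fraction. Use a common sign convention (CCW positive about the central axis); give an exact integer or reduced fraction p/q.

Stage 1: N_ring = 36 + 2·28 = 92
Stage 1: 36(ω_s−ω_c) = −92(ω_r−ω_c),  ω_r=0, ω_c=1
Stage 1: ω_s = 1 − (92/36)(0−1) = 32/9
  ⇒ ω_s¹/ω_c¹ = 32/9
Stage 2: N_ring = 36 + 2·28 = 92
Stage 2: 36(ω_s−ω_c) = −92(ω_r−ω_c),  ω_c=0, ω_s=1
Stage 2: ω_r = 0 − (36/92)(1−0) = -9/23
  ⇒ ω_r²/ω_s² = -9/23
Coupling ω_s² = ω_s¹ ⇒ overall = 32/9 × -9/23 = -32/23

-32/23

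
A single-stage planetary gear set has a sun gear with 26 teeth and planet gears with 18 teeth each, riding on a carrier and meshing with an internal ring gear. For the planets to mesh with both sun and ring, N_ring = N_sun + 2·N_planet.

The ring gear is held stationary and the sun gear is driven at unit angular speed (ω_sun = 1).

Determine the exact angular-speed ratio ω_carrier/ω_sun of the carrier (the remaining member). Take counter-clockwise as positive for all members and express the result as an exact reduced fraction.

13/44

N_ring = 26 + 2·18 = 62
26(ω_s−ω_c) = −62(ω_r−ω_c),  ω_r=0, ω_s=1
26(1−ω_c) = −62(0−ω_c)  ⇒  88ω_c = 26  ⇒  ω_c = 13/44
ω_c/ω_s = 13/44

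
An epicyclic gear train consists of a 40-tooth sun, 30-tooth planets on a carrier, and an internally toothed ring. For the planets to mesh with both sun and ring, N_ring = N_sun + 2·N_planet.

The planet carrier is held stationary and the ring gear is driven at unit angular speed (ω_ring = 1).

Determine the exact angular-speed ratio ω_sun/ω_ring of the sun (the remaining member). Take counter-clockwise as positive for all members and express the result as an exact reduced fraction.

-5/2

N_ring = 40 + 2·30 = 100
40(ω_s−ω_c) = −100(ω_r−ω_c),  ω_c=0, ω_r=1
ω_s = 0 − (100/40)(1−0) = -5/2
ω_s/ω_r = -5/2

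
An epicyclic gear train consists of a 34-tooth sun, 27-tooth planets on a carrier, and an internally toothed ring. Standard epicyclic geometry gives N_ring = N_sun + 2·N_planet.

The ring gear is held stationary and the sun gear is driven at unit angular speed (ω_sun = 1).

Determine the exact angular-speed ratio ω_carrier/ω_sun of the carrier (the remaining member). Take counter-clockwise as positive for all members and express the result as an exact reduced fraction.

N_ring = 34 + 2·27 = 88
34(ω_s−ω_c) = −88(ω_r−ω_c),  ω_r=0, ω_s=1
34(1−ω_c) = −88(0−ω_c)  ⇒  122ω_c = 34  ⇒  ω_c = 17/61
ω_c/ω_s = 17/61

17/61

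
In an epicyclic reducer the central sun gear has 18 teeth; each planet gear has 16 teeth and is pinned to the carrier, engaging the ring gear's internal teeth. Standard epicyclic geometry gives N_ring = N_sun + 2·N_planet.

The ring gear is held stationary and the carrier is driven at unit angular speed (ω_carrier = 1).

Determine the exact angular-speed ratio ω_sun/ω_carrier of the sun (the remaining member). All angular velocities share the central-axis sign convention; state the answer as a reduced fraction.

N_ring = 18 + 2·16 = 50
18(ω_s−ω_c) = −50(ω_r−ω_c),  ω_r=0, ω_c=1
ω_s = 1 − (50/18)(0−1) = 34/9
ω_s/ω_c = 34/9

34/9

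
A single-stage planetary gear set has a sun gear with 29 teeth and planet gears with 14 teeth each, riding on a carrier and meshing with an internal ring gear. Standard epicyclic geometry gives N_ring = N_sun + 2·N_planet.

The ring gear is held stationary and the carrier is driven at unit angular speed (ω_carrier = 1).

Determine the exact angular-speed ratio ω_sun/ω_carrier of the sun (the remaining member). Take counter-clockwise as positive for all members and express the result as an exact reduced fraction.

86/29

N_ring = 29 + 2·14 = 57
29(ω_s−ω_c) = −57(ω_r−ω_c),  ω_r=0, ω_c=1
ω_s = 1 − (57/29)(0−1) = 86/29
ω_s/ω_c = 86/29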